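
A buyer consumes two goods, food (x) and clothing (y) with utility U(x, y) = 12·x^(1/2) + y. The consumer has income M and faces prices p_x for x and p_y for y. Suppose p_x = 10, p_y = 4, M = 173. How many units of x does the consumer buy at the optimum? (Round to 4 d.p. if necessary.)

MU_x = 6/√x, MU_y = 1. Tangency: 6/√x = p_x/p_y.
Solve: √x = 6·p_y/p_x, so x*(p_x,p_y) = (6·p_y/p_x)², and y* = (M − p_x·x*)/p_y.
Plugging in: x* = (6·4/10)² = 5.76.

x* = 5.76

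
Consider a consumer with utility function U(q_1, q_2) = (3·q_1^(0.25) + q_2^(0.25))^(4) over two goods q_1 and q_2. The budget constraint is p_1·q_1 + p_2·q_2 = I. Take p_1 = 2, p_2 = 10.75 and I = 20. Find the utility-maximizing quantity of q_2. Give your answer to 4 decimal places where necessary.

q_2* = 0.2169

From the CES first-order condition, 3·(q_2/q_1)^(0.75) = p_1/p_2.
Hence q_2/q_1 = ((1/3)·p_1/p_2)^(1/(0.75)), i.e. raised to the 4/3 power.
Substitute q_2 = (q_2/q_1)·q_1 into the budget: q_1* = I/(p_1 + p_2·(q_2/q_1)).
Numerically q_2/q_1 = 0.024547, so q_1* = 20/(2 + 10.75·0.024547) = 8.8344 and q_2* = 0.024547·8.8344 = 0.2169.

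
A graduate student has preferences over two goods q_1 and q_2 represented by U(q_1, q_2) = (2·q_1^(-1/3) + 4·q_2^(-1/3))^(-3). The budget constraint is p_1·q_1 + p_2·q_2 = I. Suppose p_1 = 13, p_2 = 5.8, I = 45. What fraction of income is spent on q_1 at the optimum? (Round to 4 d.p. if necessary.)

With the ratio pinned down, the budget gives q_1* = I/(p_1 + p_2·(q_2/q_1)) and q_2* = (q_2/q_1)·q_1*.
Numerically q_2/q_1 = 3.080768, so q_1* = 45/(13 + 5.8·3.080768) = 1.4578 and q_2* = 3.080768·1.4578 = 4.4911.
Expenditure on q_1: 13·1.4578 = 18.9514; share = 0.4211.

share on q_1 = 0.4211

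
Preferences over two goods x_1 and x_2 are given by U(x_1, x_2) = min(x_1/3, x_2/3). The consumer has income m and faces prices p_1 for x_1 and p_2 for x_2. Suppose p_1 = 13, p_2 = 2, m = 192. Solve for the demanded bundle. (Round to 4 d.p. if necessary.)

Leontief preferences: the optimum is at the kink where x_1/3 = x_2/3, i.e. x_2 = x_1.
Budget: p_1·x_1 + p_2·x_1 = m, so (3·p_1 + 3·p_2)·x_1 = 3·m.
Demand: x_1*(p_1,p_2,m) = 3·m/(3·p_1 + 3·p_2), x_2* = 3·m/(3·p_1 + 3·p_2).
Here 3·13 + 3·2 = 45, giving x_1* = 12.8 and x_2* = 12.8.

x_1* = 12.8, x_2* = 12.8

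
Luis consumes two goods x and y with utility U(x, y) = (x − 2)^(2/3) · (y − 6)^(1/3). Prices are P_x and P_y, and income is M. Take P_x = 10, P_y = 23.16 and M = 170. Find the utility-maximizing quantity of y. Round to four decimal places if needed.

y* = 6.1589

Let x' = x−2, y' = y−6. MRS = 2·y'/x' = P_x/P_y.
After buying the subsistence bundle (2, 6), a share 2/3 of the remaining income goes to x: x* = 2 + 2/3·(M − 2P_x − 6P_y)/P_x.
Discretionary income = 170 − 2·10 − 6·23.16 = 11.04; y* = 6 + 1/3·11.04/23.16 = 6.1589.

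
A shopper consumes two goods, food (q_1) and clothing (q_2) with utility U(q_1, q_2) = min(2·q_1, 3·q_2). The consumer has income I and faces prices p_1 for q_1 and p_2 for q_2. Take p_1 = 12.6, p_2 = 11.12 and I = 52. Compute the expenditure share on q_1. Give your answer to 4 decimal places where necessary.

With perfect complements, no substitution: consume in ratio q_1:q_2 = 3:2.
Budget: p_1·q_1 + p_2·(2/3)·q_1 = I, so (3·p_1 + 2·p_2)·q_1 = 3·I.
Demand: q_1*(p_1,p_2,I) = 3·I/(3·p_1 + 2·p_2), q_2* = 2·I/(3·p_1 + 2·p_2).
Here 3·12.6 + 2·11.12 = 60.04, giving q_1* = 2.5983 and q_2* = 1.7322.
Expenditure on q_1: 12.6·2.5983 = 32.7382; share = 0.6296.

share on q_1 = 0.6296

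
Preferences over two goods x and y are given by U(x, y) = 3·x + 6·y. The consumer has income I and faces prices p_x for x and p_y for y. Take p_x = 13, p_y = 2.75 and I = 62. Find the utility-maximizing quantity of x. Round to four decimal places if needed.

x* = 0

Numerically: x* = 0, y* = 22.5455.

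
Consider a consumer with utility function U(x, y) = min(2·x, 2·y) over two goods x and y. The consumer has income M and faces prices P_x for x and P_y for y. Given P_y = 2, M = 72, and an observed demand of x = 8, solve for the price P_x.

Leontief preferences: the optimum is at the kink where x/2 = y/2, i.e. y = x.
Budget: P_x·x + P_y·x = M, so (2·P_x + 2·P_y)·x = 2·M.
Demand: x*(P_x,P_y,M) = 2·M/(2·P_x + 2·P_y), y* = 2·M/(2·P_x + 2·P_y).
Set x* = 8 in the demand function and solve for P_x: P_x = 7.

P_x = 7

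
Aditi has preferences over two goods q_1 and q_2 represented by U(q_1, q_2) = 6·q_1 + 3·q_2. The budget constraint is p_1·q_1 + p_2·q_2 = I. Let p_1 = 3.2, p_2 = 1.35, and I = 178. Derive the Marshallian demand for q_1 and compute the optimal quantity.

q_1* = 0

Perfect substitutes: compare marginal utility per dollar. 6/p_1 vs 3/p_2 → 1.875 vs 2.2222.
q_2 gives more utility per dollar, so spend all income on q_2: q_2* = I/p_2, q_1* = 0.
Numerically: q_1* = 0, q_2* = 131.8519.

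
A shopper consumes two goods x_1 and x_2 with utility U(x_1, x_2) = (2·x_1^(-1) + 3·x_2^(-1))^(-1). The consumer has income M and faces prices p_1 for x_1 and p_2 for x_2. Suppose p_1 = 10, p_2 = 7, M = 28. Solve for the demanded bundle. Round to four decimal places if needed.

From the CES first-order condition, (2/3)·(x_2/x_1)^(2) = p_1/p_2.
Solve for the ratio: x_2/x_1 = [(3/2)·p_1/p_2]^(0.5).
Substitute x_2 = (x_2/x_1)·x_1 into the budget: x_1* = M/(p_1 + p_2·(x_2/x_1)).
Numerically x_2/x_1 = 1.46385, so x_1* = 28/(10 + 7·1.46385) = 1.3829 and x_2* = 1.46385·1.3829 = 2.0244.

x_1* = 1.3829, x_2* = 2.0244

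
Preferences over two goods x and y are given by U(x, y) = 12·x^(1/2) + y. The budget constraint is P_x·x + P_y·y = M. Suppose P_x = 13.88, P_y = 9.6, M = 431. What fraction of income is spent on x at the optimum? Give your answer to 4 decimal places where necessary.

share on x = 0.5546

Utility is quasi-linear in y; the FOC for x is 6/√x = P_x/P_y.
Thus x* = (6·P_y/P_x)² — independent of M — with the rest of income spent on y.
Plugging in: x* = (6·9.6/13.88)² = 17.2213, y* = 19.9967.
Expenditure on x: 13.88·17.2213 = 239.0317; share = 0.5546.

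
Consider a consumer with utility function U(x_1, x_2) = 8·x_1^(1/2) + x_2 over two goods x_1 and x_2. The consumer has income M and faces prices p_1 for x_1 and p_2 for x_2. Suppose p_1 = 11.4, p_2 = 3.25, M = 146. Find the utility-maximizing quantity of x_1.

MU_x_1 = 4/√x_1, MU_x_2 = 1. Tangency: 4/√x_1 = p_1/p_2.
Thus x_1* = (4·p_2/p_1)² — independent of M — with the rest of income spent on x_2.
Plugging in: x_1* = (4·3.25/11.4)² = 1.3004.

x_1* = 1.3004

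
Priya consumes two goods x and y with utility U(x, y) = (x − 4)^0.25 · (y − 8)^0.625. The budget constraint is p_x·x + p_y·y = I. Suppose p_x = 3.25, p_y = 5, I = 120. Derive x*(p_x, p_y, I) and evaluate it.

This is Cobb-Douglas in (x−4, y−8): tangency gives 0.25·p_y·(y−8) = 0.625·p_x·(x−4).
After buying the subsistence bundle (4, 8), a share 2/7 of the remaining income goes to x: x* = 4 + 2/7·(I − 4p_x − 8p_y)/p_x.
Discretionary income = 120 − 4·3.25 − 8·5 = 67; x* = 4 + 2/7·67/3.25 = 9.8901.

x* = 9.8901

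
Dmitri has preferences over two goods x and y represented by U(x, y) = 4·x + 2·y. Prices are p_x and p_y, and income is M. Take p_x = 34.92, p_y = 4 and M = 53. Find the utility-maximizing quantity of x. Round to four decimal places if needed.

x* = 0

Perfect substitutes: compare marginal utility per dollar. 4/p_x vs 2/p_y → 0.1145 vs 0.5.
y gives more utility per dollar, so spend all income on y: y* = M/p_y, x* = 0.
Numerically: x* = 0, y* = 13.25.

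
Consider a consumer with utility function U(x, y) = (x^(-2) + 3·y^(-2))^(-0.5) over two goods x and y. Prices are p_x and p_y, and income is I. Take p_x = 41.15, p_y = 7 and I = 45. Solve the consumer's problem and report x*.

From the CES first-order condition, (1/3)·(y/x)^(3) = p_x/p_y.
Solve for the ratio: y/x = [3·p_x/p_y]^(1/3).
With the ratio pinned down, the budget gives x* = I/(p_x + p_y·(y/x)) and y* = (y/x)·x*.
Numerically y/x = 2.602941, so x* = 45/(41.15 + 7·2.602941) = 0.758.

x* = 0.758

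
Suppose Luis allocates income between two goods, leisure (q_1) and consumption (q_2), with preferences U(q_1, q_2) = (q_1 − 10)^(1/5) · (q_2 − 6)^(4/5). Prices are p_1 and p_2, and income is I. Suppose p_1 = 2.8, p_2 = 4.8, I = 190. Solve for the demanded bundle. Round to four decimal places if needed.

q_1* = 19.5143, q_2* = 28.2

This is Cobb-Douglas in (q_1−10, q_2−6): tangency gives 0.2·p_2·(q_2−6) = 0.8·p_1·(q_1−10).
After buying the subsistence bundle (10, 6), a share 0.2 of the remaining income goes to q_1: q_1* = 10 + 0.2·(I − 10p_1 − 6p_2)/p_1.
Discretionary income = 190 − 10·2.8 − 6·4.8 = 133.2; q_1* = 10 + 0.2·133.2/2.8 = 19.5143; q_2* = 6 + 0.8·133.2/4.8 = 28.2.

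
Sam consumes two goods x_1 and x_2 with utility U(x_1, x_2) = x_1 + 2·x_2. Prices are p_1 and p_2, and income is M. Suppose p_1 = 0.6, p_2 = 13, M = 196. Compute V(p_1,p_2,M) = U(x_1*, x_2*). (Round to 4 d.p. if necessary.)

V = 326.6667

Linear utility — the consumer picks whichever good has higher MU/price: 1/0.6 = 1.6667 vs 2/13 = 0.1538.
x_1 gives more utility per dollar, so spend all income on x_1: x_1* = M/p_1, x_2* = 0.
Numerically: x_1* = 326.6667, x_2* = 0.
Utility at the optimum: U(326.6667, 0) = 326.6667.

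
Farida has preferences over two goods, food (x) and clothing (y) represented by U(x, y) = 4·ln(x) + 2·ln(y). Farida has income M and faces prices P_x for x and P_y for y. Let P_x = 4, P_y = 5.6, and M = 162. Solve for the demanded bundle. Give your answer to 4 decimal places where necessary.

x* = 27, y* = 9.6429

Tangency: MRS = 2·y/x = P_x/P_y.
So 4·P_y·y = 2·P_x·x; combined with the budget, a share 2/3 of income goes to x.
Demand: x*(P_x,P_y,M) = 2/3·M/P_x and y* = 1/3·M/P_y.
At P_x=4, P_y=5.6, M=162: x* = 2/3·162/4 = 27, y* = 9.6429.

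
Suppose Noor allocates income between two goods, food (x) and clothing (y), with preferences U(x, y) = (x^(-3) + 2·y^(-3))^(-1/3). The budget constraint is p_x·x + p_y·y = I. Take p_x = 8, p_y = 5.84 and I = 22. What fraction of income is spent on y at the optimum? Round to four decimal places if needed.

share on y = 0.4843

MU_x ∝ x^(-4), MU_y ∝ 2·y^(-4), so MRS = (1/2)·(y/x)^(4) = p_x/p_y.
Solve for the ratio: y/x = [2·p_x/p_y]^(0.25).
With the ratio pinned down, the budget gives x* = I/(p_x + p_y·(y/x)) and y* = (y/x)·x*.
Numerically y/x = 1.28655, so x* = 22/(8 + 5.84·1.28655) = 1.4181 and y* = 1.28655·1.4181 = 1.8245.
Expenditure on y: 5.84·1.8245 = 10.655; share = 0.4843.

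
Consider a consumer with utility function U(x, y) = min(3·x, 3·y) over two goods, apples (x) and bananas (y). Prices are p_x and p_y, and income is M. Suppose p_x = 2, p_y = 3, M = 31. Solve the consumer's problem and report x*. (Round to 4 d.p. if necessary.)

With perfect complements, no substitution: consume in ratio x:y = 3:3.
Budget: p_x·x + p_y·x = M, so (3·p_x + 3·p_y)·x = 3·M.
Demand: x*(p_x,p_y,M) = 3·M/(3·p_x + 3·p_y), y* = 3·M/(3·p_x + 3·p_y).
Here 3·2 + 3·3 = 15, giving x* = 6.2.

x* = 6.2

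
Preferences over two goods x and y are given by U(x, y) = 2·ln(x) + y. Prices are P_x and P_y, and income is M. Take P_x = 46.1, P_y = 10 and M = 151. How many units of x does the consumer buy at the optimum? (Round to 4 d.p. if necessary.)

Set MRS = P_x/P_y: (2/x)/1 = P_x/P_y.
So x*(P_x,P_y) = 2·P_y/P_x, independent of income; and y* = (M − 2·P_y)/P_y.
At the given prices: x* = 2·10/46.1 = 0.4338.

x* = 0.4338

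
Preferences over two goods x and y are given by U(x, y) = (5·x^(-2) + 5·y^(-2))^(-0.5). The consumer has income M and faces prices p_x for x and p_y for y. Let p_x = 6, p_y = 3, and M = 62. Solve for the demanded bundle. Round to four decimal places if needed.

With the ratio pinned down, the budget gives x* = M/(p_x + p_y·(y/x)) and y* = (y/x)·x*.
Numerically y/x = 1.259921, so x* = 62/(6 + 3·1.259921) = 6.3396 and y* = 1.259921·6.3396 = 7.9874.

x* = 6.3396, y* = 7.9874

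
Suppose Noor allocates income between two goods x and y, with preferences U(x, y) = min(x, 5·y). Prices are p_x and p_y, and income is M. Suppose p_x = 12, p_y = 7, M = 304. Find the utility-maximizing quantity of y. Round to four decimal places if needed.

With perfect complements, no substitution: consume in ratio x:y = 5:1.
Budget: p_x·x + p_y·(1/5)·x = M, so (5·p_x + p_y)·x = 5·M.
Demand: x*(p_x,p_y,M) = 5·M/(5·p_x + p_y), y* = M/(5·p_x + p_y).
Here 5·12 + 7 = 67, giving y* = 4.5373.

y* = 4.5373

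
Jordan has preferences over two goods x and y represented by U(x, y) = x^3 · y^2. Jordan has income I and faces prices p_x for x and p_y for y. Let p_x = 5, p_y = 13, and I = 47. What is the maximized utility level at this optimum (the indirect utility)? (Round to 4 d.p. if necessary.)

V = 375.203

Tangency: MRS = (3/2)·y/x = p_x/p_y.
Rearranging, p_y·y = (2/3)·p_x·x. Substituting into the budget gives p_x·x·(1 + (2/3)) = I.
Demand: x*(p_x,p_y,I) = 0.6·I/p_x and y* = 0.4·I/p_y.
At p_x=5, p_y=13, I=47: x* = 0.6·47/5 = 5.64, y* = 1.4462.
Utility at the optimum: U(5.64, 1.4462) = 375.203.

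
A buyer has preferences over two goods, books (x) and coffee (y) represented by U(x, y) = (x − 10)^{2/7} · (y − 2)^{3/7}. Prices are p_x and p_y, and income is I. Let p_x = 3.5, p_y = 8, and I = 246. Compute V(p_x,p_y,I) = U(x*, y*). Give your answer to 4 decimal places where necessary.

Discretionary income = 246 − 10·3.5 − 2·8 = 195; x* = 10 + 0.4·195/3.5 = 32.2857; y* = 2 + 0.6·195/8 = 16.625.
Utility at the optimum: U(32.2857, 16.625) = 7.6644.

V = 7.6644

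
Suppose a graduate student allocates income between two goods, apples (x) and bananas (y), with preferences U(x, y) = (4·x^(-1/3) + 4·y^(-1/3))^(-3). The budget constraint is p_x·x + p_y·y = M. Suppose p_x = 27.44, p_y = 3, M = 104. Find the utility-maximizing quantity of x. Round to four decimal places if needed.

MU_x ∝ 4·x^(-4/3), MU_y ∝ 4·y^(-4/3), so MRS = (y/x)^(4/3) = p_x/p_y.
Hence y/x = (p_x/p_y)^(1/(4/3)), i.e. raised to the 0.75 power.
Substitute y = (y/x)·x into the budget: x* = M/(p_x + p_y·(y/x)).
Numerically y/x = 5.259532, so x* = 104/(27.44 + 3·5.259532) = 2.4064.

x* = 2.4064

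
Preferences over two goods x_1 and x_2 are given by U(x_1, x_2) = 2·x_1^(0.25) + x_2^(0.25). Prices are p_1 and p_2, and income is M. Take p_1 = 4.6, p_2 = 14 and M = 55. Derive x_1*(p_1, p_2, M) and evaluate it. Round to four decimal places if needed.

x_1* = 9.3862

MU_x_1 ∝ 2·x_1^(-0.75), MU_x_2 ∝ x_2^(-0.75), so MRS = 2·(x_2/x_1)^(0.75) = p_1/p_2.
Hence x_2/x_1 = ((1/2)·p_1/p_2)^(1/(0.75)), i.e. raised to the 4/3 power.
With the ratio pinned down, the budget gives x_1* = M/(p_1 + p_2·(x_2/x_1)) and x_2* = (x_2/x_1)·x_1*.
Numerically x_2/x_1 = 0.089977, so x_1* = 55/(4.6 + 14·0.089977) = 9.3862.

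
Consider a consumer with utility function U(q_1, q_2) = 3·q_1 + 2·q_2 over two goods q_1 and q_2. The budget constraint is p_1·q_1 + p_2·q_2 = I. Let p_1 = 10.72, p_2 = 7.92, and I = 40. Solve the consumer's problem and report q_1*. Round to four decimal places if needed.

q_1* = 3.7313

Numerically: q_1* = 3.7313, q_2* = 0.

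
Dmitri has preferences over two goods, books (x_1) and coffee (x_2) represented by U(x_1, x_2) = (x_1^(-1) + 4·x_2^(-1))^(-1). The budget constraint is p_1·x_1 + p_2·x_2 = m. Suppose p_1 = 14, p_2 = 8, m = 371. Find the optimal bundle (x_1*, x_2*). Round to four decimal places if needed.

MRS = MU_x_1/MU_x_2 = (1/4)·(x_2/x_1)^(2). Set equal to p_1/p_2.
Solve for the ratio: x_2/x_1 = [4·p_1/p_2]^(0.5).
With the ratio pinned down, the budget gives x_1* = m/(p_1 + p_2·(x_2/x_1)) and x_2* = (x_2/x_1)·x_1*.
Numerically x_2/x_1 = 2.645751, so x_1* = 371/(14 + 8·2.645751) = 10.55 and x_2* = 2.645751·10.55 = 27.9126.

x_1* = 10.55, x_2* = 27.9126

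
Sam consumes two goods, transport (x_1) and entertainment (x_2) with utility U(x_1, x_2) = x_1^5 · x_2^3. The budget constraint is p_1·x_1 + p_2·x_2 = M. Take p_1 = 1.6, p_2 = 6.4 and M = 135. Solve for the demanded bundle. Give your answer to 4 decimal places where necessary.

MU_x_1/MU_x_2 = (5·x_2)/(3·x_1); tangency sets this equal to p_1/p_2.
So 5·p_2·x_2 = 3·p_1·x_1; combined with the budget, a share 0.625 of income goes to x_1.
Demand: x_1*(p_1,p_2,M) = 0.625·M/p_1 and x_2* = 0.375·M/p_2.
At p_1=1.6, p_2=6.4, M=135: x_1* = 0.625·135/1.6 = 52.7344, x_2* = 7.9102.

x_1* = 52.7344, x_2* = 7.9102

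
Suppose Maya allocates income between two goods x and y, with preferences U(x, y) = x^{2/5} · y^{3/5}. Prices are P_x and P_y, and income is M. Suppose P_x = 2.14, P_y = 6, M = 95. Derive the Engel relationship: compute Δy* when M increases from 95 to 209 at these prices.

Δy* = 11.4

Tangency: MRS = (2/3)·y/x = P_x/P_y.
Rearranging, P_y·y = (3/2)·P_x·x. Substituting into the budget gives P_x·x·(1 + (3/2)) = M.
Demand: x*(P_x,P_y,M) = 0.4·M/P_x and y* = 0.6·M/P_y.
At P_x=2.14, P_y=6, M=95: y* = 0.6·95/6 = 9.5.
At M' = 209: y* = 20.9. Change: 20.9 − 9.5 = 11.4.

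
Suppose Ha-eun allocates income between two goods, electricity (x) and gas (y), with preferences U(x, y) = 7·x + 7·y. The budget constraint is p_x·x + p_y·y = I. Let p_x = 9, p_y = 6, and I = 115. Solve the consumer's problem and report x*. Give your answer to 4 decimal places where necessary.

x* = 0

Linear utility — the consumer picks whichever good has higher MU/price: 7/9 = 0.7778 vs 7/6 = 1.1667.
y gives more utility per dollar, so spend all income on y: y* = I/p_y, x* = 0.
Numerically: x* = 0, y* = 19.1667.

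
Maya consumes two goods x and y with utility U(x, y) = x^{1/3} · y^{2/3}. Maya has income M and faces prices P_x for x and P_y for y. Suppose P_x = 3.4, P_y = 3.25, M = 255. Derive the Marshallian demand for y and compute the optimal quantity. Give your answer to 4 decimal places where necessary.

MU_x/MU_y = (1/3·y)/(2/3·x); tangency sets this equal to P_x/P_y.
So 1/3·P_y·y = 2/3·P_x·x; combined with the budget, a share 1/3 of income goes to x.
Demand: x*(P_x,P_y,M) = 1/3·M/P_x and y* = 2/3·M/P_y.
At P_x=3.4, P_y=3.25, M=255: y* = 2/3·255/3.25 = 52.3077.

y* = 52.3077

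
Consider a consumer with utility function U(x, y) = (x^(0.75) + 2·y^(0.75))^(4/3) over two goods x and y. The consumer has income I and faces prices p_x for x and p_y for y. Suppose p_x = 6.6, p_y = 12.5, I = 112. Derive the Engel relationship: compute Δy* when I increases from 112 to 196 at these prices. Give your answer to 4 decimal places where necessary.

Δy* = 4.7171

MRS = MU_x/MU_y = (1/2)·(y/x)^(0.25). Set equal to p_x/p_y.
Solve for the ratio: y/x = [2·p_x/p_y]^(4).
With the ratio pinned down, the budget gives x* = I/(p_x + p_y·(y/x)) and y* = (y/x)·x*.
Numerically y/x = 1.243528, so x* = 112/(6.6 + 12.5·1.243528) = 5.0578 and y* = 1.243528·5.0578 = 6.2895.
At I' = 196: y* = 11.0066. Change: 11.0066 − 6.2895 = 4.7171.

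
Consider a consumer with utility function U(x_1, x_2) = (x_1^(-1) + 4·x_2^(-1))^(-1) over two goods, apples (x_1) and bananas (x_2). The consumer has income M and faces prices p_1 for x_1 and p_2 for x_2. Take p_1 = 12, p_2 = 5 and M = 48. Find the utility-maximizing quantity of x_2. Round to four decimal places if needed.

MU_x_1 ∝ x_1^(-2), MU_x_2 ∝ 4·x_2^(-2), so MRS = (1/4)·(x_2/x_1)^(2) = p_1/p_2.
Hence x_2/x_1 = (4·p_1/p_2)^(1/(2)), i.e. raised to the 0.5 power.
Substitute x_2 = (x_2/x_1)·x_1 into the budget: x_1* = M/(p_1 + p_2·(x_2/x_1)).
Numerically x_2/x_1 = 3.098387, so x_1* = 48/(12 + 5·3.098387) = 1.746 and x_2* = 3.098387·1.746 = 5.4097.

x_2* = 5.4097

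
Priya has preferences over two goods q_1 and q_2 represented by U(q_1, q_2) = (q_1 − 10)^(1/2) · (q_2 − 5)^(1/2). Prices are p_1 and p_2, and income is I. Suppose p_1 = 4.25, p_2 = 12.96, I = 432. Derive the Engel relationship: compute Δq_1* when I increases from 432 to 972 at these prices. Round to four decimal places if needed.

Δq_1* = 63.5294

This is Cobb-Douglas in (q_1−10, q_2−5): tangency gives 0.5·p_2·(q_2−5) = 0.5·p_1·(q_1−10).
Substituting into the budget: q_1* = 10 + 0.5·(I − 10·p_1 − 5·p_2)/p_1, and q_2* = 5 + 0.5·(…)/p_2.
Discretionary income = 432 − 10·4.25 − 5·12.96 = 324.7; q_1* = 10 + 0.5·324.7/4.25 = 48.2.
At I' = 972: q_1* = 111.7294. Change: 111.7294 − 48.2 = 63.5294.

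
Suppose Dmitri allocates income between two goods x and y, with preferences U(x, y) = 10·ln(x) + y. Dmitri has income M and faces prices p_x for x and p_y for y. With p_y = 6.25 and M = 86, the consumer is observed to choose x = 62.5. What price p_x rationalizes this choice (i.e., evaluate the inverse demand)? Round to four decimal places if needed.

MU_x = 10/x, MU_y = 1. Tangency: 10/x = p_x/p_y.
So x*(p_x,p_y) = 10·p_y/p_x, independent of income; and y* = (M − 10·p_y)/p_y.
Set x* = 62.5 in the demand function and solve for p_x: p_x = 1.

p_x = 1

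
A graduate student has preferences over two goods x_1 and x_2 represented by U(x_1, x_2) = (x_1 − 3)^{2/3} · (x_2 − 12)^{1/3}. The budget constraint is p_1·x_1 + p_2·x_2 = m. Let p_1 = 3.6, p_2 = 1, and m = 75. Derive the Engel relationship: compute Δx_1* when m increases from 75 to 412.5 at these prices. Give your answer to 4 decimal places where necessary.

Δx_1* = 62.5

Let x_1' = x_1−3, x_2' = x_2−12. MRS = 2·x_2'/x_1' = p_1/p_2.
After buying the subsistence bundle (3, 12), a share 2/3 of the remaining income goes to x_1: x_1* = 3 + 2/3·(m − 3p_1 − 12p_2)/p_1.
Discretionary income = 75 − 3·3.6 − 12·1 = 52.2; x_1* = 3 + 2/3·52.2/3.6 = 12.6667.
At m' = 412.5: x_1* = 75.1667. Change: 75.1667 − 12.6667 = 62.5.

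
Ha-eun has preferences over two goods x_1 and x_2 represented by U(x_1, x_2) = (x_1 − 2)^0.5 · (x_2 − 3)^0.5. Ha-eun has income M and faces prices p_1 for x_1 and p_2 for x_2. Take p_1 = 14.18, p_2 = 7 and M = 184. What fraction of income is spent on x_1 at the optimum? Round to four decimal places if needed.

After buying the subsistence bundle (2, 3), a share 0.5 of the remaining income goes to x_1: x_1* = 2 + 0.5·(M − 2p_1 − 3p_2)/p_1.
Discretionary income = 184 − 2·14.18 − 3·7 = 134.64; x_1* = 2 + 0.5·134.64/14.18 = 6.7475; x_2* = 3 + 0.5·134.64/7 = 12.6171.
Expenditure on x_1: 14.18·6.7475 = 95.68; share = 0.52.

share on x_1 = 0.52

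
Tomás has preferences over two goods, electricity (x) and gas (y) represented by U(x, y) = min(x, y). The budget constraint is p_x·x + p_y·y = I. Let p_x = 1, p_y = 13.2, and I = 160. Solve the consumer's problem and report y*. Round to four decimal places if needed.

y* = 11.2676

Leontief preferences: the optimum is at the kink where x/1 = y/1, i.e. y = x.
Budget: p_x·x + p_y·x = I, so (p_x + p_y)·x = I.
Demand: x*(p_x,p_y,I) = I/(p_x + p_y), y* = I/(p_x + p_y).
Here 1 + 13.2 = 14.2, giving y* = 11.2676.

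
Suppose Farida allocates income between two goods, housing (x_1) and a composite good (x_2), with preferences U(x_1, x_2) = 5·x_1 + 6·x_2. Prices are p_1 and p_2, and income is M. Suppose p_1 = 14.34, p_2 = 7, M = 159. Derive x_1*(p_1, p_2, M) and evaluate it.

x_1* = 0

Linear utility — the consumer picks whichever good has higher MU/price: 5/14.34 = 0.3487 vs 6/7 = 0.8571.
x_2 gives more utility per dollar, so spend all income on x_2: x_2* = M/p_2, x_1* = 0.
Numerically: x_1* = 0, x_2* = 22.7143.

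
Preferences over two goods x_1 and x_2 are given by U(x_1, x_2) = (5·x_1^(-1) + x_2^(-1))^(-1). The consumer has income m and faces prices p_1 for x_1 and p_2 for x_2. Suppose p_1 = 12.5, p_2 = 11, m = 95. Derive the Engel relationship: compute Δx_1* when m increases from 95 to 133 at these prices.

MU_x_1 ∝ 5·x_1^(-2), MU_x_2 ∝ x_2^(-2), so MRS = 5·(x_2/x_1)^(2) = p_1/p_2.
Solve for the ratio: x_2/x_1 = [(1/5)·p_1/p_2]^(0.5).
Substitute x_2 = (x_2/x_1)·x_1 into the budget: x_1* = m/(p_1 + p_2·(x_2/x_1)).
Numerically x_2/x_1 = 0.476731, so x_1* = 95/(12.5 + 11·0.476731) = 5.3539.
At m' = 133: x_1* = 7.4955. Change: 7.4955 − 5.3539 = 2.1416.

Δx_1* = 2.1416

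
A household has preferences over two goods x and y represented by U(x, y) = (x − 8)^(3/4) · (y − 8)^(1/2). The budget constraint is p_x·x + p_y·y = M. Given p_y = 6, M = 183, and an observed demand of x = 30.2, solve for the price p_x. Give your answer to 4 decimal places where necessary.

p_x = 3

This is Cobb-Douglas in (x−8, y−8): tangency gives 0.75·p_y·(y−8) = 0.5·p_x·(x−8).
Substituting into the budget: x* = 8 + 0.6·(M − 8·p_x − 8·p_y)/p_x, and y* = 8 + 0.4·(…)/p_y.
Set x* = 30.2 in the demand function and solve for p_x: p_x = 3.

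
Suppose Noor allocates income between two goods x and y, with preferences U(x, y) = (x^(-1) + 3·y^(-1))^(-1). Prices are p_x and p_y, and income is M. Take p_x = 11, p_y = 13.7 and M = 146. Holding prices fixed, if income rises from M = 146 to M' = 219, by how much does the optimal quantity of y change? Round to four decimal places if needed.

MRS = MU_x/MU_y = (1/3)·(y/x)^(2). Set equal to p_x/p_y.
Solve for the ratio: y/x = [3·p_x/p_y]^(0.5).
With the ratio pinned down, the budget gives x* = M/(p_x + p_y·(y/x)) and y* = (y/x)·x*.
Numerically y/x = 1.552018, so x* = 146/(11 + 13.7·1.552018) = 4.5254 and y* = 1.552018·4.5254 = 7.0234.
At M' = 219: y* = 10.5352. Change: 10.5352 − 7.0234 = 3.5117.

Δy* = 3.5117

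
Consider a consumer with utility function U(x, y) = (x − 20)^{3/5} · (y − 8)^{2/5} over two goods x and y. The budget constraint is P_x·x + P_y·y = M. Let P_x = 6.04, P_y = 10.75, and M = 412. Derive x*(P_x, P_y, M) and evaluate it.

x* = 40.3841

Let x' = x−20, y' = y−8. MRS = (3/2)·y'/x' = P_x/P_y.
Substituting into the budget: x* = 20 + 0.6·(M − 20·P_x − 8·P_y)/P_x, and y* = 8 + 0.4·(…)/P_y.
Discretionary income = 412 − 20·6.04 − 8·10.75 = 205.2; x* = 20 + 0.6·205.2/6.04 = 40.3841.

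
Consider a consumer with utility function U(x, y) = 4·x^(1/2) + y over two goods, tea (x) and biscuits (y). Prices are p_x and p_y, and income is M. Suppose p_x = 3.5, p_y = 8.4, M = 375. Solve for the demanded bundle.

MU_x = 2/√x, MU_y = 1. Tangency: 2/√x = p_x/p_y.
Thus x* = (2·p_y/p_x)² — independent of M — with the rest of income spent on y.
Plugging in: x* = (2·8.4/3.5)² = 23.04, y* = 35.0429.

x* = 23.04, y* = 35.0429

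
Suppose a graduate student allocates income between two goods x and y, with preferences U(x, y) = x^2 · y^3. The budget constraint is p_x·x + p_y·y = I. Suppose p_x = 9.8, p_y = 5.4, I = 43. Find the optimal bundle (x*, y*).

x* = 1.7551, y* = 4.7778

Tangency: MRS = (2/3)·y/x = p_x/p_y.
Rearranging, p_y·y = (3/2)·p_x·x. Substituting into the budget gives p_x·x·(1 + (3/2)) = I.
Demand: x*(p_x,p_y,I) = 0.4·I/p_x and y* = 0.6·I/p_y.
At p_x=9.8, p_y=5.4, I=43: x* = 0.4·43/9.8 = 1.7551, y* = 4.7778.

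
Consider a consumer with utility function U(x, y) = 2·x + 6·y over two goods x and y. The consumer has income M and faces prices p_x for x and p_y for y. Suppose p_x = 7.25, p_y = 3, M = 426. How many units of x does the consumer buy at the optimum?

x* = 0

Linear utility — the consumer picks whichever good has higher MU/price: 2/7.25 = 0.2759 vs 6/3 = 2.
y gives more utility per dollar, so spend all income on y: y* = M/p_y, x* = 0.
Numerically: x* = 0, y* = 142.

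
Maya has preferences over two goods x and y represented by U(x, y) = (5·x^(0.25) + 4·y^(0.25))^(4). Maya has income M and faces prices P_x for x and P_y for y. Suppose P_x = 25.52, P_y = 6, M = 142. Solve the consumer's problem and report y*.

y* = 12.9251

Numerically y/x = 5.117909, so x* = 142/(25.52 + 6·5.117909) = 2.5255 and y* = 5.117909·2.5255 = 12.9251.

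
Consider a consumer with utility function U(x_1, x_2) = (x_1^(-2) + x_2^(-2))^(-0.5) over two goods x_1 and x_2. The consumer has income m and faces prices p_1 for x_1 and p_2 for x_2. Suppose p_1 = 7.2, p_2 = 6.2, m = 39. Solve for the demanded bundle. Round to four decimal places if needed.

From the CES first-order condition, (x_2/x_1)^(3) = p_1/p_2.
Solve for the ratio: x_2/x_1 = [p_1/p_2]^(1/3).
With the ratio pinned down, the budget gives x_1* = m/(p_1 + p_2·(x_2/x_1)) and x_2* = (x_2/x_1)·x_1*.
Numerically x_2/x_1 = 1.051107, so x_1* = 39/(7.2 + 6.2·1.051107) = 2.8432 and x_2* = 1.051107·2.8432 = 2.9885.

x_1* = 2.8432, x_2* = 2.9885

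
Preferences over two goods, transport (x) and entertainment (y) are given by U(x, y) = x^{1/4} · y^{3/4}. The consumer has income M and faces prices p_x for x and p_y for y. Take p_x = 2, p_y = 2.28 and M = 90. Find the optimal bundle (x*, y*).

MU_x/MU_y = (0.25·y)/(0.75·x); tangency sets this equal to p_x/p_y.
So 0.25·p_y·y = 0.75·p_x·x; combined with the budget, a share 0.25 of income goes to x.
Demand: x*(p_x,p_y,M) = 0.25·M/p_x and y* = 0.75·M/p_y.
At p_x=2, p_y=2.28, M=90: x* = 0.25·90/2 = 11.25, y* = 29.6053.

x* = 11.25, y* = 29.6053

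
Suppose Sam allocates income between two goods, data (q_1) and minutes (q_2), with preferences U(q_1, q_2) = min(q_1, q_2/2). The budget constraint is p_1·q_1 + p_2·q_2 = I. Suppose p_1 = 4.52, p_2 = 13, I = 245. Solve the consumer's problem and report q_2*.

q_2* = 16.055

Leontief preferences: the optimum is at the kink where q_1/1 = q_2/2, i.e. q_2 = 2·q_1.
Budget: p_1·q_1 + p_2·2·q_1 = I, so (p_1 + 2·p_2)·q_1 = I.
Demand: q_1*(p_1,p_2,I) = I/(p_1 + 2·p_2), q_2* = 2·I/(p_1 + 2·p_2).
Here 4.52 + 2·13 = 30.52, giving q_2* = 16.055.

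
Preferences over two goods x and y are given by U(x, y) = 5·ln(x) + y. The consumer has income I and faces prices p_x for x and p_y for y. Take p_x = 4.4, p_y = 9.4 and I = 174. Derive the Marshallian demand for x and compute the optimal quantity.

x* = 10.6818

MU_x = 5/x, MU_y = 1. Tangency: 5/x = p_x/p_y.
So x*(p_x,p_y) = 5·p_y/p_x, independent of income; and y* = (I − 5·p_y)/p_y.
At the given prices: x* = 5·9.4/4.4 = 10.6818.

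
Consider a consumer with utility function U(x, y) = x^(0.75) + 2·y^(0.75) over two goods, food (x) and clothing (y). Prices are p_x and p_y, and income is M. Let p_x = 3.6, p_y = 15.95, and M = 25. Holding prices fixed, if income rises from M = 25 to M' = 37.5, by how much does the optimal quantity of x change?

From the CES first-order condition, (1/2)·(y/x)^(0.25) = p_x/p_y.
Hence y/x = (2·p_x/p_y)^(1/(0.25)), i.e. raised to the 4 power.
With the ratio pinned down, the budget gives x* = M/(p_x + p_y·(y/x)) and y* = (y/x)·x*.
Numerically y/x = 0.041523, so x* = 25/(3.6 + 15.95·0.041523) = 5.8654.
At M' = 37.5: x* = 8.7981. Change: 8.7981 − 5.8654 = 2.9327.

Δx* = 2.9327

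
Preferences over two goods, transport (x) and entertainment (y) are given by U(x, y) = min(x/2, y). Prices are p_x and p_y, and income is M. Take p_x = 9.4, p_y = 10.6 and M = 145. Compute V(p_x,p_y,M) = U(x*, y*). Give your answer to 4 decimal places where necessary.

Leontief preferences: the optimum is at the kink where x/2 = y/1, i.e. y = (1/2)·x.
Budget: p_x·x + p_y·(1/2)·x = M, so (2·p_x + p_y)·x = 2·M.
Demand: x*(p_x,p_y,M) = 2·M/(2·p_x + p_y), y* = M/(2·p_x + p_y).
Here 2·9.4 + 10.6 = 29.4, giving x* = 9.8639 and y* = 4.932.
Utility at the optimum: U(9.8639, 4.932) = 4.932.

V = 4.932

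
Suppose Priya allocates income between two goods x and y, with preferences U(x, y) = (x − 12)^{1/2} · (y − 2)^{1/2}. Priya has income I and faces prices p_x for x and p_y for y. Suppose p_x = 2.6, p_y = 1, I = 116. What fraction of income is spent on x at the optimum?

Discretionary income = 116 − 12·2.6 − 2·1 = 82.8; x* = 12 + 0.5·82.8/2.6 = 27.9231; y* = 2 + 0.5·82.8/1 = 43.4.
Expenditure on x: 2.6·27.9231 = 72.6; share = 0.6259.

share on x = 0.6259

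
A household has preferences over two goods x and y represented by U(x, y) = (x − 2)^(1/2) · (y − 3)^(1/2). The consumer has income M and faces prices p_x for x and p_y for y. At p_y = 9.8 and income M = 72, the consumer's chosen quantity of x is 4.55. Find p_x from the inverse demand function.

MRS = (y−3)/(x−2). Tangency with p_x/p_y gives y−3 = (p_x/p_y)·(x−2).
Substituting into the budget: x* = 2 + 0.5·(M − 2·p_x − 3·p_y)/p_x, and y* = 3 + 0.5·(…)/p_y.
Set x* = 4.55 in the demand function and solve for p_x: p_x = 6.

p_x = 6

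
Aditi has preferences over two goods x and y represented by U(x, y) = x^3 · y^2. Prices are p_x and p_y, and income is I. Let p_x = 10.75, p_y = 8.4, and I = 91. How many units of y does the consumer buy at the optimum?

y* = 4.3333

The MRS is (3/2)·y/x. Set MRS = p_x/p_y.
Rearranging, p_y·y = (2/3)·p_x·x. Substituting into the budget gives p_x·x·(1 + (2/3)) = I.
Demand: x*(p_x,p_y,I) = 0.6·I/p_x and y* = 0.4·I/p_y.
At p_x=10.75, p_y=8.4, I=91: y* = 0.4·91/8.4 = 4.3333.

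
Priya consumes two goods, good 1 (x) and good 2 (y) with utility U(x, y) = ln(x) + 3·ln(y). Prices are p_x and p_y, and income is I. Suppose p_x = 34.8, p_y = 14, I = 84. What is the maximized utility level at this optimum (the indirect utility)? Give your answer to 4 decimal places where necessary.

MU_x/MU_y = (y)/(3·x); tangency sets this equal to p_x/p_y.
So p_y·y = 3·p_x·x; combined with the budget, a share 0.25 of income goes to x.
Demand: x*(p_x,p_y,I) = 0.25·I/p_x and y* = 0.75·I/p_y.
At p_x=34.8, p_y=14, I=84: x* = 0.25·84/34.8 = 0.6034, y* = 4.5.
Utility at the optimum: U(0.6034, 4.5) = 4.0071.

V = 4.0071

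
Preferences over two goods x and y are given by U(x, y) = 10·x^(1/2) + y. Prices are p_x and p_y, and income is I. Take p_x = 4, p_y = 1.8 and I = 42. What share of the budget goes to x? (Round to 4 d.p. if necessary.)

share on x = 0.4821

MU_x = 5/√x, MU_y = 1. Tangency: 5/√x = p_x/p_y.
Solve: √x = 5·p_y/p_x, so x*(p_x,p_y) = (5·p_y/p_x)², and y* = (I − p_x·x*)/p_y.
Plugging in: x* = (5·1.8/4)² = 5.0625, y* = 12.0833.
Expenditure on x: 4·5.0625 = 20.25; share = 0.4821.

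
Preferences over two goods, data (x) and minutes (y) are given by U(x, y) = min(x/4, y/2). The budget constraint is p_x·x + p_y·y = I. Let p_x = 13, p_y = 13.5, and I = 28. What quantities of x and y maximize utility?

With perfect complements, no substitution: consume in ratio x:y = 4:2.
Budget: p_x·x + p_y·(1/2)·x = I, so (4·p_x + 2·p_y)·x = 4·I.
Demand: x*(p_x,p_y,I) = 4·I/(4·p_x + 2·p_y), y* = 2·I/(4·p_x + 2·p_y).
Here 4·13 + 2·13.5 = 79, giving x* = 1.4177 and y* = 0.7089.

x* = 1.4177, y* = 0.7089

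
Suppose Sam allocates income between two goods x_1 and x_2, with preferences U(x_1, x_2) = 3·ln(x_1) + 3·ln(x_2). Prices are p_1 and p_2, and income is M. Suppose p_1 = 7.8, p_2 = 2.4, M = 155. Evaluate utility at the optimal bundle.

The MRS is x_2/x_1. Set MRS = p_1/p_2.
Rearranging, p_2·x_2 = p_1·x_1. Substituting into the budget gives p_1·x_1·(1 + 1) = M.
Demand: x_1*(p_1,p_2,M) = 0.5·M/p_1 and x_2* = 0.5·M/p_2.
At p_1=7.8, p_2=2.4, M=155: x_1* = 0.5·155/7.8 = 9.9359, x_2* = 32.2917.
Utility at the optimum: U(9.9359, 32.2917) = 17.3129.

V = 17.3129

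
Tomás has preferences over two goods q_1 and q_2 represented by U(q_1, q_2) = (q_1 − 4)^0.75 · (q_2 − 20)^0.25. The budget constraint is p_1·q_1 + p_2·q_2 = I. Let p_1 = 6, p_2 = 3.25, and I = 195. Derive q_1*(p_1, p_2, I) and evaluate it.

q_1* = 17.25

MRS = 3·(q_2−20)/(q_1−4). Tangency with p_1/p_2 gives q_2−20 = (1/3)·(p_1/p_2)·(q_1−4).
After buying the subsistence bundle (4, 20), a share 0.75 of the remaining income goes to q_1: q_1* = 4 + 0.75·(I − 4p_1 − 20p_2)/p_1.
Discretionary income = 195 − 4·6 − 20·3.25 = 106; q_1* = 4 + 0.75·106/6 = 17.25.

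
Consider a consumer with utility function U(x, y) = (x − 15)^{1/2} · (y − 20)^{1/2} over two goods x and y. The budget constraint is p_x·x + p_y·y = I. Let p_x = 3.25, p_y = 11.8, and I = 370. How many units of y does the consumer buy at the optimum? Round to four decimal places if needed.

MRS = (y−20)/(x−15). Tangency with p_x/p_y gives y−20 = (p_x/p_y)·(x−15).
After buying the subsistence bundle (15, 20), a share 0.5 of the remaining income goes to x: x* = 15 + 0.5·(I − 15p_x − 20p_y)/p_x.
Discretionary income = 370 − 15·3.25 − 20·11.8 = 85.25; y* = 20 + 0.5·85.25/11.8 = 23.6123.

y* = 23.6123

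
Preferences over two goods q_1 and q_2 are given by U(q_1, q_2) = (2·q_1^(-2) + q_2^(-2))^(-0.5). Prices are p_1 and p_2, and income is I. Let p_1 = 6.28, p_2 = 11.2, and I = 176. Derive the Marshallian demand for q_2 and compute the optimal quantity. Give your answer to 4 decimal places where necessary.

q_2* = 8.4635

MRS = MU_q_1/MU_q_2 = 2·(q_2/q_1)^(3). Set equal to p_1/p_2.
Solve for the ratio: q_2/q_1 = [(1/2)·p_1/p_2]^(1/3).
Substitute q_2 = (q_2/q_1)·q_1 into the budget: q_1* = I/(p_1 + p_2·(q_2/q_1)).
Numerically q_2/q_1 = 0.654491, so q_1* = 176/(6.28 + 11.2·0.654491) = 12.9314 and q_2* = 0.654491·12.9314 = 8.4635.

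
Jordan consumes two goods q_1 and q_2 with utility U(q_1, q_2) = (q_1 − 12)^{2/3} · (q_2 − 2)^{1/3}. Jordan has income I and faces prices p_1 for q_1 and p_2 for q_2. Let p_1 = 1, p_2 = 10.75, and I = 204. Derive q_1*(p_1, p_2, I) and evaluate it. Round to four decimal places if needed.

Substituting into the budget: q_1* = 12 + 2/3·(I − 12·p_1 − 2·p_2)/p_1, and q_2* = 2 + 1/3·(…)/p_2.
Discretionary income = 204 − 12·1 − 2·10.75 = 170.5; q_1* = 12 + 2/3·170.5/1 = 125.6667.

q_1* = 125.6667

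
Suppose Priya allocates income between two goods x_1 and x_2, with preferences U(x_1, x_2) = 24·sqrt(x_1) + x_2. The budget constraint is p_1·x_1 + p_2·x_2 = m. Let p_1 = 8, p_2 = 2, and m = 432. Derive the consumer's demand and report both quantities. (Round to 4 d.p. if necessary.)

x_1* = 9, x_2* = 180

MU_x_1 = 12/√x_1, MU_x_2 = 1. Tangency: 12/√x_1 = p_1/p_2.
Solve: √x_1 = 12·p_2/p_1, so x_1*(p_1,p_2) = (12·p_2/p_1)², and x_2* = (m − p_1·x_1*)/p_2.
Plugging in: x_1* = (12·2/8)² = 9, x_2* = 180.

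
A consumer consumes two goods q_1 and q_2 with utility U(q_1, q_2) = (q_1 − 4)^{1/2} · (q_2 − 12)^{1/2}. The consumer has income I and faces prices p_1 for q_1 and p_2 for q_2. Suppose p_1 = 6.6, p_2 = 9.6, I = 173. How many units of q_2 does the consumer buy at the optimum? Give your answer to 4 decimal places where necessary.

Let q_1' = q_1−4, q_2' = q_2−12. MRS = q_2'/q_1' = p_1/p_2.
Substituting into the budget: q_1* = 4 + 0.5·(I − 4·p_1 − 12·p_2)/p_1, and q_2* = 12 + 0.5·(…)/p_2.
Discretionary income = 173 − 4·6.6 − 12·9.6 = 31.4; q_2* = 12 + 0.5·31.4/9.6 = 13.6354.

q_2* = 13.6354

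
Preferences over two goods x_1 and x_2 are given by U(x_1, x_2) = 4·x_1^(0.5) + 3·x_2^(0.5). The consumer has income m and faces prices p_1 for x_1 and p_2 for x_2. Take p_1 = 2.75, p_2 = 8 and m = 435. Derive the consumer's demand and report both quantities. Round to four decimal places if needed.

x_1* = 132.5517, x_2* = 8.8104

With the ratio pinned down, the budget gives x_1* = m/(p_1 + p_2·(x_2/x_1)) and x_2* = (x_2/x_1)·x_1*.
Numerically x_2/x_1 = 0.066467, so x_1* = 435/(2.75 + 8·0.066467) = 132.5517 and x_2* = 0.066467·132.5517 = 8.8104.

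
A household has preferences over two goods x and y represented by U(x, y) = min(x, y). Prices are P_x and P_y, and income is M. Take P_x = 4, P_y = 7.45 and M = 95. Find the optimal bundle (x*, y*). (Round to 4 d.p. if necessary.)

With perfect complements, no substitution: consume in ratio x:y = 1:1.
Budget: P_x·x + P_y·x = M, so (P_x + P_y)·x = M.
Demand: x*(P_x,P_y,M) = M/(P_x + P_y), y* = M/(P_x + P_y).
Here 4 + 7.45 = 11.45, giving x* = 8.2969 and y* = 8.2969.

x* = 8.2969, y* = 8.2969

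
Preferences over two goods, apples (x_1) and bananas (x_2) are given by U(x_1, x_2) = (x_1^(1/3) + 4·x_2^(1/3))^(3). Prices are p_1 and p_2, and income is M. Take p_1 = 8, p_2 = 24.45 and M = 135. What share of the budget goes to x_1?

From the CES first-order condition, (1/4)·(x_2/x_1)^(2/3) = p_1/p_2.
Hence x_2/x_1 = (4·p_1/p_2)^(1/(2/3)), i.e. raised to the 1.5 power.
Substitute x_2 = (x_2/x_1)·x_1 into the budget: x_1* = M/(p_1 + p_2·(x_2/x_1)).
Numerically x_2/x_1 = 1.497293, so x_1* = 135/(8 + 24.45·1.497293) = 3.0263 and x_2* = 1.497293·3.0263 = 4.5313.
Expenditure on x_1: 8·3.0263 = 24.2105; share = 0.1793.

share on x_1 = 0.1793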